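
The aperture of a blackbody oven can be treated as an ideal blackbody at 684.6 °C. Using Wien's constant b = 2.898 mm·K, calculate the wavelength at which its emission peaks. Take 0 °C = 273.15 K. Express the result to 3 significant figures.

λ_max ≈ 3.03 μm

T = 684.6 °C + 273.15 = 957.75 K.
Wien's displacement law: λ_max = b/T = (2.898×10⁻³ m·K)/(957.75 K) = 3.026×10⁻⁶ m.
That is 3.03 μm, in the infrared range.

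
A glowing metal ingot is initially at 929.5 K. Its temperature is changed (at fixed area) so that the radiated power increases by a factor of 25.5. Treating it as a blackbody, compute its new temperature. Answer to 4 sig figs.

P ∝ T⁴, so T₂/T₁ = (P₂/P₁)^(1/4) = (25.5)^(1/4) = 2.24717.
T₂ = 929.5 × 2.24717 = 2089 K.

T₂ ≈ 2089 K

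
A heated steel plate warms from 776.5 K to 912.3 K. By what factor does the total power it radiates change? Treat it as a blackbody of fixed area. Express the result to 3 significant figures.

P₂/P₁ ≈ 1.91

P ∝ T⁴, so P₂/P₁ = (T₂/T₁)⁴ = (912.3/776.5)⁴ = (1.17489)⁴ = 1.91.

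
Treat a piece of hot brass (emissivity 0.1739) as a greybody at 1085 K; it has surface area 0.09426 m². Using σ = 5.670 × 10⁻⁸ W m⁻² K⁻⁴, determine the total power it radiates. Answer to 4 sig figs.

P ≈ 1288 W

Area A = 0.09426 m².
P = εσAT⁴ = 0.1739 × 5.670×10⁻⁸ × 0.09426 × (1085)⁴ = 1288 W.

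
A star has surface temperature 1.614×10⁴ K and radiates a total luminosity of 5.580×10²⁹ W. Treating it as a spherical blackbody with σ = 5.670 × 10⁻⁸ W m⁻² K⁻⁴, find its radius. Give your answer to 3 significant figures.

R ≈ 3.40×10⁹ m

L = 4πR²σT⁴ ⇒ R = √(L/(4πσT⁴)).
σT⁴ = 3.84766×10⁹ W/m², so R = √(5.580×10²⁹/(4π×3.84766×10⁹)) = 3.40×10⁹ m.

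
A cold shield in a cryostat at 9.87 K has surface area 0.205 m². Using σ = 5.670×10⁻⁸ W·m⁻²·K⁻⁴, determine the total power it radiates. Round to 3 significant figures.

P ≈ 1.10×10⁻⁴ W

Area A = 0.205 m².
P = σAT⁴ = 5.670×10⁻⁸ × 0.205 × (9.87)⁴ = 1.10×10⁻⁴ W.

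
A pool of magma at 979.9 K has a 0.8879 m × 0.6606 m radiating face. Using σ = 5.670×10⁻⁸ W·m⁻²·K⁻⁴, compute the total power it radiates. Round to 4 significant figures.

Area A = 0.8879 × 0.6606 = 0.586547 m².
P = σAT⁴ = 5.670×10⁻⁸ × 0.586547 × (979.9)⁴ = 3.066×10⁴ W.

P ≈ 3.066×10⁴ W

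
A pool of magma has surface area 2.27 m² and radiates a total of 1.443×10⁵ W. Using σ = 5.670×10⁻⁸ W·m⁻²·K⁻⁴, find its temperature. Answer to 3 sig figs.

Area A = 2.27 m².
P = σAT⁴ ⇒ T = (P/(σA))^(1/4) = (1.443×10⁵/(5.670×10⁻⁸×2.27))^(1/4) = 1.03×10³ K.

T ≈ 1.03×10³ K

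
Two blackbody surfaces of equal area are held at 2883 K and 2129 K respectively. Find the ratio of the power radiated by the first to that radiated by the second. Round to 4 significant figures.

P₁/P₂ ≈ 3.363

With equal areas, P₁/P₂ = (T₁/T₂)⁴ = (2883/2129)⁴ = 3.363.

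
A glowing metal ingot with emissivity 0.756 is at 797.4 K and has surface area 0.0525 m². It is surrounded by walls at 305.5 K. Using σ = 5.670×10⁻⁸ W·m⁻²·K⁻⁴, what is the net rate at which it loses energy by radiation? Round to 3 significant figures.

Net loss ≈ 890 W

Area A = 0.0525 m².
Net radiated power P_net = εσA(T⁴ − T₀⁴) = 0.756×5.670×10⁻⁸×0.0525×(797.4⁴ − 305.5⁴).
T⁴ − T₀⁴ = 4.04301×10¹¹ − 8.71054×10⁹ = 3.95590×10¹¹ K⁴, so P_net = 890 W.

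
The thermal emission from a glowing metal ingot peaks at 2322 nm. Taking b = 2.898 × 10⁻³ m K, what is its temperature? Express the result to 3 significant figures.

Wien's law gives T = b/λ_max = (2.898×10⁻³ m·K)/(2.322×10⁻⁶ m) = 1.25×10³ K.

T ≈ 1.25×10³ K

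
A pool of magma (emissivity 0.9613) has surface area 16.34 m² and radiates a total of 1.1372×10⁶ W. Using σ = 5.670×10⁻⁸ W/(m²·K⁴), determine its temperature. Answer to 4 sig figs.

Area A = 16.34 m².
P = εσAT⁴ ⇒ T = (P/(εσA))^(1/4) = (1.1372×10⁶/(0.9613×5.670×10⁻⁸×16.34))^(1/4) = 1063 K.

T ≈ 1063 K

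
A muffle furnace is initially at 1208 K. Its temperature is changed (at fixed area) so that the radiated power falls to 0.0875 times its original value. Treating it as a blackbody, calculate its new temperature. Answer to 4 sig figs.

T₂ ≈ 657.0 K

P ∝ T⁴, so T₂/T₁ = (P₂/P₁)^(1/4) = (0.0875)^(1/4) = 0.543879.
T₂ = 1208 × 0.543879 = 657.0 K.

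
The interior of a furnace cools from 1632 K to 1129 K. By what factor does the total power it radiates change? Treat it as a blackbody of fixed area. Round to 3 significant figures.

P₂/P₁ ≈ 0.229

P ∝ T⁴, so P₂/P₁ = (T₂/T₁)⁴ = (1129/1632)⁴ = (0.691789)⁴ = 0.229.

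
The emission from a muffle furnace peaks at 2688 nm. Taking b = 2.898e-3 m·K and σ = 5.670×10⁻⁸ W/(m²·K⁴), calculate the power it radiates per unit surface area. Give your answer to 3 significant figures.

Wien's law: T = b/λ_max = 2.898×10⁻³/2.688×10⁻⁶ = 1078.12 K.
Then I = σT⁴ = 5.670×10⁻⁸×(1078.12)⁴ = 7.66×10⁴ W/m².

I ≈ 7.66×10⁴ W/m²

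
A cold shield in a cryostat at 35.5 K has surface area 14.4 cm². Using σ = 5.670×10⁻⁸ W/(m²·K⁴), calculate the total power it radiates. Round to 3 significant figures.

Area A = 14.4 cm² = 1.44×10⁻³ m².
P = σAT⁴ = 5.670×10⁻⁸ × 1.44×10⁻³ × (35.5)⁴ = 1.30×10⁻⁴ W.

P ≈ 1.30×10⁻⁴ W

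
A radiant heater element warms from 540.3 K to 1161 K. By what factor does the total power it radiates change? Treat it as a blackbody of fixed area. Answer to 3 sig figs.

P ∝ T⁴, so P₂/P₁ = (T₂/T₁)⁴ = (1161/540.3)⁴ = (2.14881)⁴ = 21.3.

P₂/P₁ ≈ 21.3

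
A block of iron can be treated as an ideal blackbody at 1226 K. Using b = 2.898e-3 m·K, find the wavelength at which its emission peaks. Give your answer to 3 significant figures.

λ_max ≈ 2.36×10³ nm

Wien's displacement law: λ_max = b/T = (2.898×10⁻³ m·K)/(1226 K) = 2.364×10⁻⁶ m.
That is 2.36×10³ nm, in the infrared range.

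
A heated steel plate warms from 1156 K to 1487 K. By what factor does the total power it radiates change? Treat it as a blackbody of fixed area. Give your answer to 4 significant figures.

P₂/P₁ ≈ 2.738

P ∝ T⁴, so P₂/P₁ = (T₂/T₁)⁴ = (1487/1156)⁴ = (1.28633)⁴ = 2.738.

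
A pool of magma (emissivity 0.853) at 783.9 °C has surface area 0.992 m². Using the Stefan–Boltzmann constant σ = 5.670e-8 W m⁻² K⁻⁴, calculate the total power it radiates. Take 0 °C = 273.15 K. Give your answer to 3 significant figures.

T = 783.9 °C + 273.15 = 1057.05 K.
Area A = 0.992 m².
P = εσAT⁴ = 0.853 × 5.670×10⁻⁸ × 0.992 × (1057.05)⁴ = 5.99×10⁴ W.

P ≈ 5.99×10⁴ W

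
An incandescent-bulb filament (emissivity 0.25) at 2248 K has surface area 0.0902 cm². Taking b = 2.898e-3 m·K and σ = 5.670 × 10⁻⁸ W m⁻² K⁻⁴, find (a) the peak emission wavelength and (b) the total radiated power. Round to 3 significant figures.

λ_max ≈ 1.29 μm; P ≈ 3.27 W

(a) λ_max = b/T = 2.898×10⁻³/2248 = 1.289×10⁻⁶ m = 1.29 μm.
Area A = 0.0902 cm² = 9.02×10⁻⁶ m².
(b) P = εσAT⁴ = 0.25×5.670×10⁻⁸×9.02×10⁻⁶×(2248)⁴ = 3.27 W.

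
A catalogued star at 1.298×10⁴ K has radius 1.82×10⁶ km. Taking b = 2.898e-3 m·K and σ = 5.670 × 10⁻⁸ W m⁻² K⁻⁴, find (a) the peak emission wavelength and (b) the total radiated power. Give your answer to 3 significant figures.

(a) λ_max = b/T = 2.898×10⁻³/1.298×10⁴ = 2.233×10⁻⁷ m = 223 nm.
Surface area A = 4πR² = 4π(1.82×10⁹ m)² = 4.16248×10¹⁹ m².
(b) P = σAT⁴ = 5.670×10⁻⁸×4.16248×10¹⁹×(1.298×10⁴)⁴ = 6.70×10²⁸ W.

λ_max ≈ 223 nm; P ≈ 6.70×10²⁸ W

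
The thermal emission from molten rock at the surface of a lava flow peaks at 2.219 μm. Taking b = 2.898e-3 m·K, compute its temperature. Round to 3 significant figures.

Wien's law gives T = b/λ_max = (2.898×10⁻³ m·K)/(2.219×10⁻⁶ m) = 1.31×10³ K.

T ≈ 1.31×10³ K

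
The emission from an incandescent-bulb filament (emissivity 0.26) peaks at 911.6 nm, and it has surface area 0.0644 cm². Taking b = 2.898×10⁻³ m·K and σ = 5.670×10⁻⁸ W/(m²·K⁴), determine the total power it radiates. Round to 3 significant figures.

Wien's law: T = b/λ_max = 2.898×10⁻³/9.116×10⁻⁷ = 3179.03 K.
Area A = 0.0644 cm² = 6.44×10⁻⁶ m².
Then P = εσAT⁴ = 0.26×5.670×10⁻⁸×6.44×10⁻⁶×(3179.03)⁴ = 9.70 W.

P ≈ 9.70 W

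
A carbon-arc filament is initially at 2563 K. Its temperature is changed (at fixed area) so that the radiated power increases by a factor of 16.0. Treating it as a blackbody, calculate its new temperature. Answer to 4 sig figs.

T₂ ≈ 5126 K

P ∝ T⁴, so T₂/T₁ = (P₂/P₁)^(1/4) = (16.0)^(1/4) = 2.00000.
T₂ = 2563 × 2.00000 = 5126 K.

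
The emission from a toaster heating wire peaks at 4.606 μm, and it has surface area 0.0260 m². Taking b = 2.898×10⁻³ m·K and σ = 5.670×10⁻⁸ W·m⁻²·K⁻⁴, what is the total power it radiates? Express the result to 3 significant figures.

P ≈ 231 W

Wien's law: T = b/λ_max = 2.898×10⁻³/4.606×10⁻⁶ = 629.179 K.
Area A = 0.0260 m².
Then P = σAT⁴ = 5.670×10⁻⁸×0.0260×(629.179)⁴ = 231 W.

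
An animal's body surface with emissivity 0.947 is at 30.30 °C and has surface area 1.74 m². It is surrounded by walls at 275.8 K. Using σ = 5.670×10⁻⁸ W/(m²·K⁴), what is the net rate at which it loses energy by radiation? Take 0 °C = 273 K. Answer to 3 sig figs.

T = 30.30 °C + 273 = 303.30 K.
Area A = 1.74 m².
Net radiated power P_net = εσA(T⁴ − T₀⁴) = 0.947×5.670×10⁻⁸×1.74×(303.30⁴ − 275.8⁴).
T⁴ − T₀⁴ = 8.46232×10⁹ − 5.78598×10⁹ = 2.67634×10⁹ K⁴, so P_net = 250 W.

Net loss ≈ 250 W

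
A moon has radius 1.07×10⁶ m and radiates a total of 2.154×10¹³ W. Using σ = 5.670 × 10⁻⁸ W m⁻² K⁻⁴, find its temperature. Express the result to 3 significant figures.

T ≈ 71.7 K

Surface area A = 4πR² = 4π(1.07×10⁶ m)² = 1.43872×10¹³ m².
P = σAT⁴ ⇒ T = (P/(σA))^(1/4) = (2.154×10¹³/(5.670×10⁻⁸×1.43872×10¹³))^(1/4) = 71.7 K.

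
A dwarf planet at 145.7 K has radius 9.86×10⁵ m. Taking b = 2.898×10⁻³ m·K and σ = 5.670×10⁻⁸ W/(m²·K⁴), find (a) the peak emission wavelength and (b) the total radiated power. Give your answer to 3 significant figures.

(a) λ_max = b/T = 2.898×10⁻³/145.7 = 1.989×10⁻⁵ m = 19.9 μm.
Surface area A = 4πR² = 4π(9.86×10⁵ m)² = 1.22170×10¹³ m².
(b) P = σAT⁴ = 5.670×10⁻⁸×1.22170×10¹³×(145.7)⁴ = 3.12×10¹⁴ W.

λ_max ≈ 19.9 μm; P ≈ 3.12×10¹⁴ W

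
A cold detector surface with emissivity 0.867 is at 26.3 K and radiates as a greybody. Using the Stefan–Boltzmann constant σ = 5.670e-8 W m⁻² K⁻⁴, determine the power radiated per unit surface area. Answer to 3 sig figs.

I ≈ 0.0235 W/m²

Stefan–Boltzmann: I = εσT⁴ = 0.867 × 5.670×10⁻⁸ × (26.3)⁴ = 0.0235 W/m².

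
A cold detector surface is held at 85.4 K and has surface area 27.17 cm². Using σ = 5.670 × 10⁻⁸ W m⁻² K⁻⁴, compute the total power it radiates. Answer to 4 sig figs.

Area A = 27.17 cm² = 2.717×10⁻³ m².
P = σAT⁴ = 5.670×10⁻⁸ × 2.717×10⁻³ × (85.4)⁴ = 8.194×10⁻³ W.

P ≈ 8.194×10⁻³ W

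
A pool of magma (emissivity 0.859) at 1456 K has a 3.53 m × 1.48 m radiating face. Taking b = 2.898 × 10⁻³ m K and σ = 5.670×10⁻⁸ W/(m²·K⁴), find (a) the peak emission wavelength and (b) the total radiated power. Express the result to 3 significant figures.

λ_max ≈ 1.99 μm; P ≈ 1.14×10⁶ W

(a) λ_max = b/T = 2.898×10⁻³/1456 = 1.990×10⁻⁶ m = 1.99 μm.
Area A = 3.53 × 1.48 = 5.2244 m².
(b) P = εσAT⁴ = 0.859×5.670×10⁻⁸×5.2244×(1456)⁴ = 1.14×10⁶ W.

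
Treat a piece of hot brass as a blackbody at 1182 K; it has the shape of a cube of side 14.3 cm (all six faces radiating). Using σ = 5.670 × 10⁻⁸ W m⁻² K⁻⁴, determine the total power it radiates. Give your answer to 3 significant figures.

Area A = 6s² = 6×(0.143 m)² = 0.122694 m².
P = σAT⁴ = 5.670×10⁻⁸ × 0.122694 × (1182)⁴ = 1.36×10⁴ W.

P ≈ 1.36×10⁴ W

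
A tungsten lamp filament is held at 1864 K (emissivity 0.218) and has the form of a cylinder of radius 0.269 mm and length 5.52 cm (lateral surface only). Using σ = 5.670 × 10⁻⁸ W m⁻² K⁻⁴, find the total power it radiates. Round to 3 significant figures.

Lateral area A = 2πrL = 2π×2.69×10⁻⁴×0.0552 = 9.32978×10⁻⁵ m².
P = εσAT⁴ = 0.218 × 5.670×10⁻⁸ × 9.32978×10⁻⁵ × (1864)⁴ = 13.9 W.

P ≈ 13.9 W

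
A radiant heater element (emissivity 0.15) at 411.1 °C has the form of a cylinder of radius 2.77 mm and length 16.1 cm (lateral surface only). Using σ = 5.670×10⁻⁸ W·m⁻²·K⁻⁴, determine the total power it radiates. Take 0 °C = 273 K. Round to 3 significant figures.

T = 411.1 °C + 273 = 684.1 K.
Lateral area A = 2πrL = 2π×2.77×10⁻³×0.161 = 2.80211×10⁻³ m².
P = εσAT⁴ = 0.15 × 5.670×10⁻⁸ × 2.80211×10⁻³ × (684.1)⁴ = 5.22 W.

P ≈ 5.22 W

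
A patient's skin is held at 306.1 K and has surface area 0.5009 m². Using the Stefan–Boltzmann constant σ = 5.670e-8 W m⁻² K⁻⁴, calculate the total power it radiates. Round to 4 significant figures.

P ≈ 249.3 W

Area A = 0.5009 m².
P = σAT⁴ = 5.670×10⁻⁸ × 0.5009 × (306.1)⁴ = 249.3 W.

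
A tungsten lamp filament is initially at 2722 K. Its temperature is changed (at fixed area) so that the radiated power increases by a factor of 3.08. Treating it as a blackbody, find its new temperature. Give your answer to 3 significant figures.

P ∝ T⁴, so T₂/T₁ = (P₂/P₁)^(1/4) = (3.08)^(1/4) = 1.32476.
T₂ = 2722 × 1.32476 = 3.61×10³ K.

T₂ ≈ 3.61×10³ K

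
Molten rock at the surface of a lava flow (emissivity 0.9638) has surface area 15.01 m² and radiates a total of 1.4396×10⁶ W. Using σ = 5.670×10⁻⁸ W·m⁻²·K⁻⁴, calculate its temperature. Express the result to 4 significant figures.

T ≈ 1151 K

Area A = 15.01 m².
P = εσAT⁴ ⇒ T = (P/(εσA))^(1/4) = (1.4396×10⁶/(0.9638×5.670×10⁻⁸×15.01))^(1/4) = 1151 K.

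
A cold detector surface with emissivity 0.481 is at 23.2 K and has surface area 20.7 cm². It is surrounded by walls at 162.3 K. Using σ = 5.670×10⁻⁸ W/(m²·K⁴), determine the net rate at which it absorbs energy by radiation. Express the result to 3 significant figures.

Area A = 20.7 cm² = 2.07×10⁻³ m².
Net radiated power P_net = εσA(T⁴ − T₀⁴) = 0.481×5.670×10⁻⁸×2.07×10⁻³×(23.2⁴ − 162.3⁴).
T⁴ − T₀⁴ = 2.89702×10⁵ − 6.93864×10⁸ = -6.93574×10⁸ K⁴, so P_net = -0.0392 W — negative, meaning a net gain of 0.0392 W.

Net gain ≈ 0.0392 W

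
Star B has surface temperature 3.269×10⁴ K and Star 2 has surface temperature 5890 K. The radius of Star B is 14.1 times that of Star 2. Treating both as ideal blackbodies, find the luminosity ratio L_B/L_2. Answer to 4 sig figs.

L ∝ R²T⁴, so L_B/L_2 = (R_B/R_2)²(T_B/T_2)⁴ = (14.1)² × (3.269×10⁴/5890)⁴ = 198.81 × 948.852 = 1.886×10⁵.

L_B/L_2 ≈ 1.886×10⁵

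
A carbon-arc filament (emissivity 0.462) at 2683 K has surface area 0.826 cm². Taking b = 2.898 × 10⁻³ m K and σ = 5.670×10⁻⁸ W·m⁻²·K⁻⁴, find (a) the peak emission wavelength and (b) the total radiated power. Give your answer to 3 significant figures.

λ_max ≈ 1.08 μm; P ≈ 112 W

(a) λ_max = b/T = 2.898×10⁻³/2683 = 1.080×10⁻⁶ m = 1.08 μm.
Area A = 0.826 cm² = 8.26×10⁻⁵ m².
(b) P = εσAT⁴ = 0.462×5.670×10⁻⁸×8.26×10⁻⁵×(2683)⁴ = 112 W.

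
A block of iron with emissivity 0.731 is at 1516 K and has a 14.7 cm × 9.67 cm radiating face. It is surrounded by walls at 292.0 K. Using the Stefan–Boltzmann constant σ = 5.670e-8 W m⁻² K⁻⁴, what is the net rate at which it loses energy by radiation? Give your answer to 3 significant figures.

Area A = 0.147 × 0.0967 = 0.0142149 m².
Net radiated power P_net = εσA(T⁴ − T₀⁴) = 0.731×5.670×10⁻⁸×0.0142149×(1516⁴ − 292.0⁴).
T⁴ − T₀⁴ = 5.28198×10¹² − 7.26995×10⁹ = 5.27471×10¹² K⁴, so P_net = 3.11×10³ W.

Net loss ≈ 3.11×10³ W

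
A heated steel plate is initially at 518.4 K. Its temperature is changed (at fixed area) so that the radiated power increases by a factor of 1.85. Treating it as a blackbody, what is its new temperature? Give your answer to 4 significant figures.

T₂ ≈ 604.6 K

P ∝ T⁴, so T₂/T₁ = (P₂/P₁)^(1/4) = (1.85)^(1/4) = 1.16625.
T₂ = 518.4 × 1.16625 = 604.6 K.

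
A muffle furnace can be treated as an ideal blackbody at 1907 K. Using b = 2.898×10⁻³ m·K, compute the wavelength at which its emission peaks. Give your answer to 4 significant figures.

Wien's displacement law: λ_max = b/T = (2.898×10⁻³ m·K)/(1907 K) = 1.5197×10⁻⁶ m.
That is 1520 nm, in the infrared range.

λ_max ≈ 1520 nm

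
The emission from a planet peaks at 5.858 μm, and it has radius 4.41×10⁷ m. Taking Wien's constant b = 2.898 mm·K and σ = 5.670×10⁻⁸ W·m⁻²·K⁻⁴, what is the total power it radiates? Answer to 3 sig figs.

P ≈ 8.30×10¹⁹ W

Wien's law: T = b/λ_max = 2.898×10⁻³/5.858×10⁻⁶ = 494.708 K.
Surface area A = 4πR² = 4π(4.41×10⁷ m)² = 2.44392×10¹⁶ m².
Then P = σAT⁴ = 5.670×10⁻⁸×2.44392×10¹⁶×(494.708)⁴ = 8.30×10¹⁹ W.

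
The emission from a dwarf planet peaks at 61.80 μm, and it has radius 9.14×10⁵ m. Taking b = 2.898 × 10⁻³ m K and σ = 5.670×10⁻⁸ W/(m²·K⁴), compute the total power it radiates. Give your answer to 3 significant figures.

Wien's law: T = b/λ_max = 2.898×10⁻³/6.180×10⁻⁵ = 46.8932 K.
Surface area A = 4πR² = 4π(9.14×10⁵ m)² = 1.04979×10¹³ m².
Then P = σAT⁴ = 5.670×10⁻⁸×1.04979×10¹³×(46.8932)⁴ = 2.88×10¹² W.

P ≈ 2.88×10¹² W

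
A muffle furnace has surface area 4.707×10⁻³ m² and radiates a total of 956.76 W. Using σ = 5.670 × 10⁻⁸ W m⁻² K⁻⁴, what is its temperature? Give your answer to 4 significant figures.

T ≈ 1376 K

Area A = 4.707×10⁻³ m².
P = σAT⁴ ⇒ T = (P/(σA))^(1/4) = (956.76/(5.670×10⁻⁸×4.707×10⁻³))^(1/4) = 1376 K.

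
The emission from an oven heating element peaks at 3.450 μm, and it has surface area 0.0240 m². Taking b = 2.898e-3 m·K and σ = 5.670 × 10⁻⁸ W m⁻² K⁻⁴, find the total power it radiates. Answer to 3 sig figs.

P ≈ 678 W

Wien's law: T = b/λ_max = 2.898×10⁻³/3.450×10⁻⁶ = 840.000 K.
Area A = 0.0240 m².
Then P = σAT⁴ = 5.670×10⁻⁸×0.0240×(840.000)⁴ = 678 W.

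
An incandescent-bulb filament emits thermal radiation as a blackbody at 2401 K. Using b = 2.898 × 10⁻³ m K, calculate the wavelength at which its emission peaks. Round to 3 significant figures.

λ_max ≈ 1.21 μm

Wien's displacement law: λ_max = b/T = (2.898×10⁻³ m·K)/(2401 K) = 1.207×10⁻⁶ m.
That is 1.21 μm, in the infrared range.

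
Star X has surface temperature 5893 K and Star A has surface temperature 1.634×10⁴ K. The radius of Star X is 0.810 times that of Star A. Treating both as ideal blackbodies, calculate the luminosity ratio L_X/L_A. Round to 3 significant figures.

L ∝ R²T⁴, so L_X/L_A = (R_X/R_A)²(T_X/T_A)⁴ = (0.810)² × (5893/1.634×10⁴)⁴ = 0.6561 × 0.0169176 = 0.0111.

L_X/L_A ≈ 0.0111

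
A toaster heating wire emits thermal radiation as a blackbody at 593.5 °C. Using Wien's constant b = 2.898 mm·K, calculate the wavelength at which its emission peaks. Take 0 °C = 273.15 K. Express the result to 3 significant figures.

T = 593.5 °C + 273.15 = 866.65 K.
Wien's displacement law: λ_max = b/T = (2.898×10⁻³ m·K)/(866.65 K) = 3.344×10⁻⁶ m.
That is 3.34 μm, in the infrared range.

λ_max ≈ 3.34 μm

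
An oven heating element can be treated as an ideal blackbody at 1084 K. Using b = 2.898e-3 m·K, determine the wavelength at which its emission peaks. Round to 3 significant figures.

λ_max ≈ 2.67 μm

Wien's displacement law: λ_max = b/T = (2.898×10⁻³ m·K)/(1084 K) = 2.673×10⁻⁶ m.
That is 2.67 μm, in the infrared range.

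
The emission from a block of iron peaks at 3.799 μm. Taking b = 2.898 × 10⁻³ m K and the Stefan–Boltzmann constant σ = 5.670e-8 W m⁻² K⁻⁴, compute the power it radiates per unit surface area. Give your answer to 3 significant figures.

I ≈ 1.92×10⁴ W/m²

Wien's law: T = b/λ_max = 2.898×10⁻³/3.799×10⁻⁶ = 762.832 K.
Then I = σT⁴ = 5.670×10⁻⁸×(762.832)⁴ = 1.92×10⁴ W/m².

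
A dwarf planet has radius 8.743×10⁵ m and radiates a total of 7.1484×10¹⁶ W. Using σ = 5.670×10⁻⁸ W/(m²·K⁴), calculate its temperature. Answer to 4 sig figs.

Surface area A = 4πR² = 4π(8.743×10⁵ m)² = 9.60574×10¹² m².
P = σAT⁴ ⇒ T = (P/(σA))^(1/4) = (7.1484×10¹⁶/(5.670×10⁻⁸×9.60574×10¹²))^(1/4) = 601.9 K.

T ≈ 601.9 K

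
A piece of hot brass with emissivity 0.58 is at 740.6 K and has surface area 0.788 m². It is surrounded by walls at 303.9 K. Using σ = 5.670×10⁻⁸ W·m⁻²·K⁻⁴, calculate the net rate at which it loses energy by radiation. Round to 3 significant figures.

Net loss ≈ 7.57×10³ W

Area A = 0.788 m².
Net radiated power P_net = εσA(T⁴ − T₀⁴) = 0.58×5.670×10⁻⁸×0.788×(740.6⁴ − 303.9⁴).
T⁴ − T₀⁴ = 3.00839×10¹¹ − 8.52948×10⁹ = 2.92310×10¹¹ K⁴, so P_net = 7.57×10³ W.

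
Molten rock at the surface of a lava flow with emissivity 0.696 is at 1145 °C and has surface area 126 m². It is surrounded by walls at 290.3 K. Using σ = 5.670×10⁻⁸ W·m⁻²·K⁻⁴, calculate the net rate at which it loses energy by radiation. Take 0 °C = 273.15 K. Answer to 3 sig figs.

Net loss ≈ 2.01×10⁷ W

T = 1145 °C + 273.15 = 1418.15 K.
Area A = 126 m².
Net radiated power P_net = εσA(T⁴ − T₀⁴) = 0.696×5.670×10⁻⁸×126×(1418.15⁴ − 290.3⁴).
T⁴ − T₀⁴ = 4.04472×10¹² − 7.10212×10⁹ = 4.03762×10¹² K⁴, so P_net = 2.01×10⁷ W.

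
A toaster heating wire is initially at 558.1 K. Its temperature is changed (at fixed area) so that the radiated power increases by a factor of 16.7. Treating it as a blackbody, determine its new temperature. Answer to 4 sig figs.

T₂ ≈ 1128 K

P ∝ T⁴, so T₂/T₁ = (P₂/P₁)^(1/4) = (16.7)^(1/4) = 2.02153.
T₂ = 558.1 × 2.02153 = 1128 K.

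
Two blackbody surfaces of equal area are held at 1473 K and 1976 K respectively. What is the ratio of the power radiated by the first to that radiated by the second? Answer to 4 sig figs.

P₁/P₂ ≈ 0.3088

With equal areas, P₁/P₂ = (T₁/T₂)⁴ = (1473/1976)⁴ = 0.3088.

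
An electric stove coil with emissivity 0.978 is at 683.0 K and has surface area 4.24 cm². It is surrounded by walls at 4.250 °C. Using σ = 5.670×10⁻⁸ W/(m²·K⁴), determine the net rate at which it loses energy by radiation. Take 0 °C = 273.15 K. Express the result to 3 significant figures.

Net loss ≈ 4.98 W

Surroundings: T = 4.250 °C + 273.15 = 277.400 K.
Area A = 4.24 cm² = 4.24×10⁻⁴ m².
Net radiated power P_net = εσA(T⁴ − T₀⁴) = 0.978×5.670×10⁻⁸×4.24×10⁻⁴×(683.0⁴ − 277.400⁴).
T⁴ − T₀⁴ = 2.17612×10¹¹ − 5.92142×10⁹ = 2.11691×10¹¹ K⁴, so P_net = 4.98 W.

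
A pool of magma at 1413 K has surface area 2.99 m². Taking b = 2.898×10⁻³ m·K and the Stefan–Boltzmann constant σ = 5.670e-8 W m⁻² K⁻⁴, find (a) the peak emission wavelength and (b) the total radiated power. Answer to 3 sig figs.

λ_max ≈ 2.05 μm; P ≈ 6.76×10⁵ W

(a) λ_max = b/T = 2.898×10⁻³/1413 = 2.051×10⁻⁶ m = 2.05 μm.
Area A = 2.99 m².
(b) P = σAT⁴ = 5.670×10⁻⁸×2.99×(1413)⁴ = 6.76×10⁵ W.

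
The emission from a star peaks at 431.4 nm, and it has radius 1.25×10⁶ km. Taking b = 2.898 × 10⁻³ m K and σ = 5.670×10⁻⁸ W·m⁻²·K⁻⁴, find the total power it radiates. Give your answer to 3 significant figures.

P ≈ 2.27×10²⁷ W

Wien's law: T = b/λ_max = 2.898×10⁻³/4.314×10⁻⁷ = 6717.66 K.
Surface area A = 4πR² = 4π(1.25×10⁹ m)² = 1.96350×10¹⁹ m².
Then P = σAT⁴ = 5.670×10⁻⁸×1.96350×10¹⁹×(6717.66)⁴ = 2.27×10²⁷ W.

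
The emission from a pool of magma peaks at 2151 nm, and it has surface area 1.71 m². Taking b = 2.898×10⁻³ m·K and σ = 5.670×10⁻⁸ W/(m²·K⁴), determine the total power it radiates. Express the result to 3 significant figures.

Wien's law: T = b/λ_max = 2.898×10⁻³/2.151×10⁻⁶ = 1347.28 K.
Area A = 1.71 m².
Then P = σAT⁴ = 5.670×10⁻⁸×1.71×(1347.28)⁴ = 3.19×10⁵ W.

P ≈ 3.19×10⁵ W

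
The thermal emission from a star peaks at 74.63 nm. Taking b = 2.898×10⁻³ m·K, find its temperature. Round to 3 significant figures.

T ≈ 3.88×10⁴ K

Wien's law gives T = b/λ_max = (2.898×10⁻³ m·K)/(7.463×10⁻⁸ m) = 3.88×10⁴ K.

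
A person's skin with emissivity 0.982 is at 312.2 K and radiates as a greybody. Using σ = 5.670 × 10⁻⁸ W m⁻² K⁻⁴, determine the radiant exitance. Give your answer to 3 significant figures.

Stefan–Boltzmann: I = εσT⁴ = 0.982 × 5.670×10⁻⁸ × (312.2)⁴ = 529 W/m².

I ≈ 529 W/m²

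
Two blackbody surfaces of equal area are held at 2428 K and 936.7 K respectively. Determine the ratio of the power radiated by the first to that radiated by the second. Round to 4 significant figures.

P₁/P₂ ≈ 45.14

With equal areas, P₁/P₂ = (T₁/T₂)⁴ = (2428/936.7)⁴ = 45.14.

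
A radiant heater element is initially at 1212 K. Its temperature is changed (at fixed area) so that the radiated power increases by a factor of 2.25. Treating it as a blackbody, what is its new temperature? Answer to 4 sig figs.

P ∝ T⁴, so T₂/T₁ = (P₂/P₁)^(1/4) = (2.25)^(1/4) = 1.22474.
T₂ = 1212 × 1.22474 = 1484 K.

T₂ ≈ 1484 K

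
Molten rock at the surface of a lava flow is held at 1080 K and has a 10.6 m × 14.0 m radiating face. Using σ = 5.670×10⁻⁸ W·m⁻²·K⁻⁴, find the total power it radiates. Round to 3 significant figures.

Area A = 10.6 × 14.0 = 148.4 m².
P = σAT⁴ = 5.670×10⁻⁸ × 148.4 × (1080)⁴ = 1.14×10⁷ W.

P ≈ 1.14×10⁷ W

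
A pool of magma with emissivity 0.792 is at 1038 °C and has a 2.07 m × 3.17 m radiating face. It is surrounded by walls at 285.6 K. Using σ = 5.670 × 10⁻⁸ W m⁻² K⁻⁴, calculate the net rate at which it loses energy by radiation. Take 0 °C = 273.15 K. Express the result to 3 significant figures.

T = 1038 °C + 273.15 = 1311.15 K.
Area A = 2.07 × 3.17 = 6.5619 m².
Net radiated power P_net = εσA(T⁴ − T₀⁴) = 0.792×5.670×10⁻⁸×6.5619×(1311.15⁴ − 285.6⁴).
T⁴ − T₀⁴ = 2.95535×10¹² − 6.65323×10⁹ = 2.94870×10¹² K⁴, so P_net = 8.69×10⁵ W.

Net loss ≈ 8.69×10⁵ W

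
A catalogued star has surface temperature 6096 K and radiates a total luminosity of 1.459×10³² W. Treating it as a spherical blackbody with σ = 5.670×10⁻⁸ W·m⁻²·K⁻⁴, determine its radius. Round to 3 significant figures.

R ≈ 3.85×10¹¹ m

L = 4πR²σT⁴ ⇒ R = √(L/(4πσT⁴)).
σT⁴ = 7.83002×10⁷ W/m², so R = √(1.459×10³²/(4π×7.83002×10⁷)) = 3.85×10¹¹ m.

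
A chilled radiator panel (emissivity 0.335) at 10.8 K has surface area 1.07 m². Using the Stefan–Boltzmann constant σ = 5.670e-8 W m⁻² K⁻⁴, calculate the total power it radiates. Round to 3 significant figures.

Area A = 1.07 m².
P = εσAT⁴ = 0.335 × 5.670×10⁻⁸ × 1.07 × (10.8)⁴ = 2.77×10⁻⁴ W.

P ≈ 2.77×10⁻⁴ W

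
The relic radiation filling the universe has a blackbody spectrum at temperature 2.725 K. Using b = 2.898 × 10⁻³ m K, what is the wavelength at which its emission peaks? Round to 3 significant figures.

Wien's displacement law: λ_max = b/T = (2.898×10⁻³ m·K)/(2.725 K) = 1.063×10⁻³ m.
That is 1.06 mm, in the microwave range.

λ_max ≈ 1.06 mm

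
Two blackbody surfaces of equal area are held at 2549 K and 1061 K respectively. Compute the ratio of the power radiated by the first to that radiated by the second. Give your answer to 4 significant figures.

P₁/P₂ ≈ 33.31

With equal areas, P₁/P₂ = (T₁/T₂)⁴ = (2549/1061)⁴ = 33.31.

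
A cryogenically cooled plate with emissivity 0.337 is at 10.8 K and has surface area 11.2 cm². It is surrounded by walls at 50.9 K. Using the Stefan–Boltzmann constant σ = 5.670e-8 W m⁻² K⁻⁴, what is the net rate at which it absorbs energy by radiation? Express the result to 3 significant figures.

Area A = 11.2 cm² = 1.12×10⁻³ m².
Net radiated power P_net = εσA(T⁴ − T₀⁴) = 0.337×5.670×10⁻⁸×1.12×10⁻³×(10.8⁴ − 50.9⁴).
T⁴ − T₀⁴ = 13604.9 − 6.71230×10⁶ = -6.69870×10⁶ K⁴, so P_net = -1.43×10⁻⁴ W — negative, meaning a net gain of 1.43×10⁻⁴ W.

Net gain ≈ 1.43×10⁻⁴ W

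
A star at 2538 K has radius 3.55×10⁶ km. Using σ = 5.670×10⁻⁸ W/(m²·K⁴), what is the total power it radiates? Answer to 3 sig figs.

Surface area A = 4πR² = 4π(3.55×10⁹ m)² = 1.58368×10²⁰ m².
P = σAT⁴ = 5.670×10⁻⁸ × 1.58368×10²⁰ × (2538)⁴ = 3.73×10²⁶ W.

P ≈ 3.73×10²⁶ W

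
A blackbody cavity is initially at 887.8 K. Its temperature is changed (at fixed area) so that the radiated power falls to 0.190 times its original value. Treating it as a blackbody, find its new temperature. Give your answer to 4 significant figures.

P ∝ T⁴, so T₂/T₁ = (P₂/P₁)^(1/4) = (0.190)^(1/4) = 0.660220.
T₂ = 887.8 × 0.660220 = 586.1 K.

T₂ ≈ 586.1 K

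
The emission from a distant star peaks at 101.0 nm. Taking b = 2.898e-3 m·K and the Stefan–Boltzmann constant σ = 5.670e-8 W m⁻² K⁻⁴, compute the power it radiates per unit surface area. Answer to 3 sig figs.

I ≈ 3.84×10¹⁰ W/m²

Wien's law: T = b/λ_max = 2.898×10⁻³/1.010×10⁻⁷ = 28693.1 K.
Then I = σT⁴ = 5.670×10⁻⁸×(28693.1)⁴ = 3.84×10¹⁰ W/m².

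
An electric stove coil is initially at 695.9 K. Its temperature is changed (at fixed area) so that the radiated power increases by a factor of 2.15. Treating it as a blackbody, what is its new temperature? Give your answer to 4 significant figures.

P ∝ T⁴, so T₂/T₁ = (P₂/P₁)^(1/4) = (2.15)^(1/4) = 1.21090.
T₂ = 695.9 × 1.21090 = 842.7 K.

T₂ ≈ 842.7 K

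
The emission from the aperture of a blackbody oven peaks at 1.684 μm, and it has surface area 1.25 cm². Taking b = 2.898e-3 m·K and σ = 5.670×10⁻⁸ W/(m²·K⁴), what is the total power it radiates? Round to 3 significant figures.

Wien's law: T = b/λ_max = 2.898×10⁻³/1.684×10⁻⁶ = 1720.90 K.
Area A = 1.25 cm² = 1.25×10⁻⁴ m².
Then P = σAT⁴ = 5.670×10⁻⁸×1.25×10⁻⁴×(1720.90)⁴ = 62.2 W.

P ≈ 62.2 W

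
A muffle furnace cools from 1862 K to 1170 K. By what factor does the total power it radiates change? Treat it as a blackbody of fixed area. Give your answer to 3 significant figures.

P₂/P₁ ≈ 0.156

P ∝ T⁴, so P₂/P₁ = (T₂/T₁)⁴ = (1170/1862)⁴ = (0.628357)⁴ = 0.156.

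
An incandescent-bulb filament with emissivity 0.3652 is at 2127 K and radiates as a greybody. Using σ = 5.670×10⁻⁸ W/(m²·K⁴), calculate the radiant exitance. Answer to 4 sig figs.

Stefan–Boltzmann: I = εσT⁴ = 0.3652 × 5.670×10⁻⁸ × (2127)⁴ = 4.238×10⁵ W/m².

I ≈ 4.238×10⁵ W/m²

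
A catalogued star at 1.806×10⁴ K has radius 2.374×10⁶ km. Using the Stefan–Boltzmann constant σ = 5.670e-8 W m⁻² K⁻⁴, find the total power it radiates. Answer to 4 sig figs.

P ≈ 4.272×10²⁹ W

Surface area A = 4πR² = 4π(2.374×10⁹ m)² = 7.08225×10¹⁹ m².
P = σAT⁴ = 5.670×10⁻⁸ × 7.08225×10¹⁹ × (1.806×10⁴)⁴ = 4.272×10²⁹ W.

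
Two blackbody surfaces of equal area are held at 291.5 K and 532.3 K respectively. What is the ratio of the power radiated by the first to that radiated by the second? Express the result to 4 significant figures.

With equal areas, P₁/P₂ = (T₁/T₂)⁴ = (291.5/532.3)⁴ = 0.08993.

P₁/P₂ ≈ 0.08993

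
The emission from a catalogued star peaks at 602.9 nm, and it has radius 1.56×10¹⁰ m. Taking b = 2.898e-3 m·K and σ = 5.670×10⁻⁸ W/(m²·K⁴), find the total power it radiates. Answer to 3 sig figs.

Wien's law: T = b/λ_max = 2.898×10⁻³/6.029×10⁻⁷ = 4806.77 K.
Surface area A = 4πR² = 4π(1.56×10¹⁰ m)² = 3.05815×10²¹ m².
Then P = σAT⁴ = 5.670×10⁻⁸×3.05815×10²¹×(4806.77)⁴ = 9.26×10²⁸ W.

P ≈ 9.26×10²⁸ W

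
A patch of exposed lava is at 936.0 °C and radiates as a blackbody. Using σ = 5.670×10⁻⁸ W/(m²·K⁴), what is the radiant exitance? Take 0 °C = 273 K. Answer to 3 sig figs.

I ≈ 1.21×10⁵ W/m²

T = 936.0 °C + 273 = 1209.0 K.
Stefan–Boltzmann: I = σT⁴ = 5.670×10⁻⁸ × (1209.0)⁴ = 1.21×10⁵ W/m².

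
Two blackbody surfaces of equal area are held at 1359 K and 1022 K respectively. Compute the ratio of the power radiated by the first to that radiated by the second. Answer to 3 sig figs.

P₁/P₂ ≈ 3.13

With equal areas, P₁/P₂ = (T₁/T₂)⁴ = (1359/1022)⁴ = 3.13.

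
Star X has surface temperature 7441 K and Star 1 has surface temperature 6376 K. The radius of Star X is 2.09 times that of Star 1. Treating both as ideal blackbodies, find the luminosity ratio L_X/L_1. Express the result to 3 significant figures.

L ∝ R²T⁴, so L_X/L_1 = (R_X/R_1)²(T_X/T_1)⁴ = (2.09)² × (7441/6376)⁴ = 4.3681 × 1.85495 = 8.10.

L_X/L_1 ≈ 8.10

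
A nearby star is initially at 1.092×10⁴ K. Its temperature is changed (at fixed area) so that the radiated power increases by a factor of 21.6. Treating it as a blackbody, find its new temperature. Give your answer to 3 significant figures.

T₂ ≈ 2.35×10⁴ K

P ∝ T⁴, so T₂/T₁ = (P₂/P₁)^(1/4) = (21.6)^(1/4) = 2.15582.
T₂ = 1.092×10⁴ × 2.15582 = 2.35×10⁴ K.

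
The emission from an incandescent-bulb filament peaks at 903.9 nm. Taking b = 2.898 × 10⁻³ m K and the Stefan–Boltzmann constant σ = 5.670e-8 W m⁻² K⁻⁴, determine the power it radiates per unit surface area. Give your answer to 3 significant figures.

Wien's law: T = b/λ_max = 2.898×10⁻³/9.039×10⁻⁷ = 3206.11 K.
Then I = σT⁴ = 5.670×10⁻⁸×(3206.11)⁴ = 5.99×10⁶ W/m².

I ≈ 5.99×10⁶ W/m²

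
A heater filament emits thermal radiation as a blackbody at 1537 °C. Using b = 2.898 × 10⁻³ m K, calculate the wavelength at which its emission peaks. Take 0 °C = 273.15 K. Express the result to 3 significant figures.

λ_max ≈ 1.60×10³ nm

T = 1537 °C + 273.15 = 1810.15 K.
Wien's displacement law: λ_max = b/T = (2.898×10⁻³ m·K)/(1810.15 K) = 1.601×10⁻⁶ m.
That is 1.60×10³ nm, in the infrared range.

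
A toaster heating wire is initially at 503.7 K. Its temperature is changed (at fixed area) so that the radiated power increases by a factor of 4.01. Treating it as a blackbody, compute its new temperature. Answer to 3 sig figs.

P ∝ T⁴, so T₂/T₁ = (P₂/P₁)^(1/4) = (4.01)^(1/4) = 1.41510.
T₂ = 503.7 × 1.41510 = 713 K.

T₂ ≈ 713 K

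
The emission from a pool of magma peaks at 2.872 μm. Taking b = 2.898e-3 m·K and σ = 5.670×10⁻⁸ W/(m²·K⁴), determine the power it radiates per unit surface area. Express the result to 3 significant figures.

Wien's law: T = b/λ_max = 2.898×10⁻³/2.872×10⁻⁶ = 1009.05 K.
Then I = σT⁴ = 5.670×10⁻⁸×(1009.05)⁴ = 5.88×10⁴ W/m².

I ≈ 5.88×10⁴ W/m²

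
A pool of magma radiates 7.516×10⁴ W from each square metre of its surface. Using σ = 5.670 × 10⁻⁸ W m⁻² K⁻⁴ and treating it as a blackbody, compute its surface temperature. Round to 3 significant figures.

T ≈ 1.07×10³ K

I = σT⁴, so T = (I/σ)^(1/4) = (7.516×10⁴/(5.670×10⁻⁸))^(1/4) = 1.07×10³ K.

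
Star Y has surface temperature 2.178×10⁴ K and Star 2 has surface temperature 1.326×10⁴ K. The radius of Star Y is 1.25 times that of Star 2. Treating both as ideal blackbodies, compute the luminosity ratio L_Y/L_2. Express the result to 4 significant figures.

L_Y/L_2 ≈ 11.37

L ∝ R²T⁴, so L_Y/L_2 = (R_Y/R_2)²(T_Y/T_2)⁴ = (1.25)² × (2.178×10⁴/1.326×10⁴)⁴ = 1.5625 × 7.27876 = 11.37.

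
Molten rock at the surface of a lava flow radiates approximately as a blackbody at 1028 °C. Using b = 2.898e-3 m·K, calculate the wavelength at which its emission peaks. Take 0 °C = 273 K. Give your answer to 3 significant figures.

λ_max ≈ 2.23 μm

T = 1028 °C + 273 = 1301 K.
Wien's displacement law: λ_max = b/T = (2.898×10⁻³ m·K)/(1301 K) = 2.228×10⁻⁶ m.
That is 2.23 μm, in the infrared range.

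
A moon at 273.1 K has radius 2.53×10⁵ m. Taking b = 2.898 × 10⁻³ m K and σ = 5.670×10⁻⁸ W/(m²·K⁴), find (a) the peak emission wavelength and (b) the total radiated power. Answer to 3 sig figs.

λ_max ≈ 10.6 μm; P ≈ 2.54×10¹⁴ W

(a) λ_max = b/T = 2.898×10⁻³/273.1 = 1.061×10⁻⁵ m = 10.6 μm.
Surface area A = 4πR² = 4π(2.53×10⁵ m)² = 8.04361×10¹¹ m².
(b) P = σAT⁴ = 5.670×10⁻⁸×8.04361×10¹¹×(273.1)⁴ = 2.54×10¹⁴ W.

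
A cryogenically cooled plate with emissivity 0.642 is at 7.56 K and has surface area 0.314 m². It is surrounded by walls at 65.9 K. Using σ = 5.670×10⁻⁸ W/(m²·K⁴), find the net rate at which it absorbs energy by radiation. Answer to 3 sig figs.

Net gain ≈ 0.216 W

Area A = 0.314 m².
Net radiated power P_net = εσA(T⁴ − T₀⁴) = 0.642×5.670×10⁻⁸×0.314×(7.56⁴ − 65.9⁴).
T⁴ − T₀⁴ = 3266.53 − 1.88600×10⁷ = -1.88567×10⁷ K⁴, so P_net = -0.216 W — negative, meaning a net gain of 0.216 W.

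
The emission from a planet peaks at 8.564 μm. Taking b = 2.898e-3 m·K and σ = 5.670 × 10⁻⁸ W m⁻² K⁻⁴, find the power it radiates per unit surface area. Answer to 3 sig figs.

I ≈ 743 W/m²

Wien's law: T = b/λ_max = 2.898×10⁻³/8.564×10⁻⁶ = 338.393 K.
Then I = σT⁴ = 5.670×10⁻⁸×(338.393)⁴ = 743 W/m².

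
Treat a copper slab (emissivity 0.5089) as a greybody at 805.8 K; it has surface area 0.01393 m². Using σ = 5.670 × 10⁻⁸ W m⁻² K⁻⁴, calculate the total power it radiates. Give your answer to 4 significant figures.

Area A = 0.01393 m².
P = εσAT⁴ = 0.5089 × 5.670×10⁻⁸ × 0.01393 × (805.8)⁴ = 169.5 W.

P ≈ 169.5 W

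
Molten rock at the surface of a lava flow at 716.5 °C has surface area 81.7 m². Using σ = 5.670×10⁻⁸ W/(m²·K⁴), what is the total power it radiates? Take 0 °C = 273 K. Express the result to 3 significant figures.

T = 716.5 °C + 273 = 989.5 K.
Area A = 81.7 m².
P = σAT⁴ = 5.670×10⁻⁸ × 81.7 × (989.5)⁴ = 4.44×10⁶ W.

P ≈ 4.44×10⁶ W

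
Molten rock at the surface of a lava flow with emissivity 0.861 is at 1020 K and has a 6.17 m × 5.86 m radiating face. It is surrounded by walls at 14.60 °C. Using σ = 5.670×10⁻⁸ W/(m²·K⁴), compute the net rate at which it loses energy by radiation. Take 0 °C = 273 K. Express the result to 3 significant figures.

Net loss ≈ 1.90×10⁶ W

Surroundings: T = 14.60 °C + 273 = 287.60 K.
Area A = 6.17 × 5.86 = 36.1562 m².
Net radiated power P_net = εσA(T⁴ − T₀⁴) = 0.861×5.670×10⁻⁸×36.1562×(1020⁴ − 287.60⁴).
T⁴ − T₀⁴ = 1.08243×10¹² − 6.84157×10⁹ = 1.07559×10¹² K⁴, so P_net = 1.90×10⁶ W.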